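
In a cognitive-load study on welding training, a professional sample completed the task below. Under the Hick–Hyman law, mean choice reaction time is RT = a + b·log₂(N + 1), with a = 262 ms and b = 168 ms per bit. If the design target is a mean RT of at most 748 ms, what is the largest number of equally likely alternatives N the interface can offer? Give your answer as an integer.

Set 262 + 168·log₂(N + 1) ≤ 748.
log₂(N + 1) ≤ (748 − 262) / 168 = 2.8929.
N + 1 ≤ 2^2.8929 = 7.4276.
N ≤ 6.4276, so the largest integer N is 6.

6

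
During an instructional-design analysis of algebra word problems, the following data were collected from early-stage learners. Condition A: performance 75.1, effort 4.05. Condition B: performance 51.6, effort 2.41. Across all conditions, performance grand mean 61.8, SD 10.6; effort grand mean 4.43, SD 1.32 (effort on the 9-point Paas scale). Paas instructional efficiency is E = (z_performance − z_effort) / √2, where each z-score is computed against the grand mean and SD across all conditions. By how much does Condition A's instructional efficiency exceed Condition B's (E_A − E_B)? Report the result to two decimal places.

0.69

Condition A: z_P = (75.1 − 61.8)/10.6 = 1.2547; z_E = (4.05 − 4.43)/1.32 = -0.2879; E_A = (1.2547 − (-0.2879))/√2 = 1.0908.
Condition B: z_P = (51.6 − 61.8)/10.6 = -0.9623; z_E = (2.41 − 4.43)/1.32 = -1.5303; E_B = (-0.9623 − (-1.5303))/√2 = 0.4016.
E_A − E_B = 1.0908 − 0.4016 = 0.6892 ≈ 0.69.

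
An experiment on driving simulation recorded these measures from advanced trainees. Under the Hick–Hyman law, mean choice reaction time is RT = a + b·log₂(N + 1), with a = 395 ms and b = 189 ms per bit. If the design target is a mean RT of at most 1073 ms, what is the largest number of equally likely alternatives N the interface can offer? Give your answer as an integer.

Set 395 + 189·log₂(N + 1) ≤ 1073.
log₂(N + 1) ≤ (1073 − 395) / 189 = 3.5873.
N + 1 ≤ 2^3.5873 = 12.0195.
N ≤ 11.0195, so the largest integer N is 11.

11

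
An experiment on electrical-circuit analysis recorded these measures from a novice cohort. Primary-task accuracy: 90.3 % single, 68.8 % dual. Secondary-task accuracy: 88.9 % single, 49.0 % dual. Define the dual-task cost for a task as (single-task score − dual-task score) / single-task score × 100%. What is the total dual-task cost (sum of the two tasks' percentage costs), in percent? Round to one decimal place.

Primary cost = (90.3 − 68.8) / 90.3 × 100% = 23.8095%.
Secondary cost = (88.9 − 49.0) / 88.9 × 100% = 44.8819%.
Total = 23.8095% + 44.8819% = 68.6914% ≈ 68.7%.

68.7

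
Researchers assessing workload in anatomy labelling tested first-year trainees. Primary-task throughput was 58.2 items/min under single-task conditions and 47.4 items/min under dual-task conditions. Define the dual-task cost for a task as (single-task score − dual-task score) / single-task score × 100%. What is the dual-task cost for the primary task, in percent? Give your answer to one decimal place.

Cost = (58.2 − 47.4) / 58.2 × 100%
     = 10.8000 / 58.2 × 100% = 18.5567%.
≈ 18.6%.

18.6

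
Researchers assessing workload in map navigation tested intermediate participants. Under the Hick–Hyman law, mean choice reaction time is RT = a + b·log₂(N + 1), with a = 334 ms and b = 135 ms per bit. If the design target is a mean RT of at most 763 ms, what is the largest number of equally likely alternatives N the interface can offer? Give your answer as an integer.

Set 334 + 135·log₂(N + 1) ≤ 763.
log₂(N + 1) ≤ (763 − 334) / 135 = 3.1778.
N + 1 ≤ 2^3.1778 = 9.0493.
N ≤ 8.0493, so the largest integer N is 8.

8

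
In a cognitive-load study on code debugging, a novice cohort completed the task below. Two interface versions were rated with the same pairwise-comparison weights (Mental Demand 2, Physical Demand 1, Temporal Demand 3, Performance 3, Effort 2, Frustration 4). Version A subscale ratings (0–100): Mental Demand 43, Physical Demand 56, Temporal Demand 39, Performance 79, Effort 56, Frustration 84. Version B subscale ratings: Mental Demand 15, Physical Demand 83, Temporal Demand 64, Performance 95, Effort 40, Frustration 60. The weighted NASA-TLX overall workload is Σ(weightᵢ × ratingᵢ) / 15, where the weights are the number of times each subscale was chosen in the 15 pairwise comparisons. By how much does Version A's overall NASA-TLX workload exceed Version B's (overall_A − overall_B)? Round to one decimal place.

2.3

Version A weighted sum = 2·43 + 1·56 + 3·39 + 3·79 + 2·56 + 4·84 = 86 + 56 + 117 + 237 + 112 + 336 = 944; overall_A = 944/15 = 62.9333.
Version B weighted sum = 2·15 + 1·83 + 3·64 + 3·95 + 2·40 + 4·60 = 30 + 83 + 192 + 285 + 80 + 240 = 910; overall_B = 910/15 = 60.6667.
Difference = 62.9333 − 60.6667 = 2.2666 ≈ 2.3.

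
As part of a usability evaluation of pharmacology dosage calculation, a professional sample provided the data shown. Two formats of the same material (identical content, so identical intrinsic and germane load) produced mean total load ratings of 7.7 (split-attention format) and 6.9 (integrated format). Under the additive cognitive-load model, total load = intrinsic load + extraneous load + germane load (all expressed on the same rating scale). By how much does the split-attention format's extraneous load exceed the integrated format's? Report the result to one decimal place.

Intrinsic and germane load are equal across formats, so the difference in total load equals the difference in extraneous load.
Extraneous-load difference = 7.7 − 6.9 = 0.8.

0.8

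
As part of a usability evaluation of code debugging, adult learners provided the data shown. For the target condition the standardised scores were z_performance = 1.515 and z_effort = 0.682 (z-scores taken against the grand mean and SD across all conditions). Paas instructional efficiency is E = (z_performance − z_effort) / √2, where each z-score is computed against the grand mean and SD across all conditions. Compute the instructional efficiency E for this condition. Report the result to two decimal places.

z_P − z_E = 1.515 − 0.682 = 0.8330.
E = 0.8330 / √2 = 0.8330 / 1.41421 = 0.5890 ≈ 0.59.

0.59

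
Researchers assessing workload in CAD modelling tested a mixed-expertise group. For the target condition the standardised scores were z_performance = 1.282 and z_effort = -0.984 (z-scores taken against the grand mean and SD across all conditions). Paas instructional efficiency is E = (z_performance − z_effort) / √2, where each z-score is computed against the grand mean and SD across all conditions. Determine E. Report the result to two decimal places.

z_P − z_E = 1.282 − (-0.984) = 2.2660.
E = 2.2660 / √2 = 2.2660 / 1.41421 = 1.6023 ≈ 1.60.

1.60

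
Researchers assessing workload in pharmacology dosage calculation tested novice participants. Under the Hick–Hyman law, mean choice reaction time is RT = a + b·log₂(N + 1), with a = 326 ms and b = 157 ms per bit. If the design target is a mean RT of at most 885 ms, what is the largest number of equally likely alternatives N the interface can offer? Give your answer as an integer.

10

Set 326 + 157·log₂(N + 1) ≤ 885.
log₂(N + 1) ≤ (885 − 326) / 157 = 3.5605.
N + 1 ≤ 2^3.5605 = 11.7982.
N ≤ 10.7982, so the largest integer N is 10.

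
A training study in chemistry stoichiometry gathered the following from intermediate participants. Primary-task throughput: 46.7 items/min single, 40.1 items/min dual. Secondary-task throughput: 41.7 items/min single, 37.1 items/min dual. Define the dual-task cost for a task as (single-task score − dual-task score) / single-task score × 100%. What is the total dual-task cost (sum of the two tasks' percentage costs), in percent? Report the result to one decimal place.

Primary cost = (46.7 − 40.1) / 46.7 × 100% = 14.1328%.
Secondary cost = (41.7 − 37.1) / 41.7 × 100% = 11.0312%.
Total = 14.1328% + 11.0312% = 25.1640% ≈ 25.2%.

25.2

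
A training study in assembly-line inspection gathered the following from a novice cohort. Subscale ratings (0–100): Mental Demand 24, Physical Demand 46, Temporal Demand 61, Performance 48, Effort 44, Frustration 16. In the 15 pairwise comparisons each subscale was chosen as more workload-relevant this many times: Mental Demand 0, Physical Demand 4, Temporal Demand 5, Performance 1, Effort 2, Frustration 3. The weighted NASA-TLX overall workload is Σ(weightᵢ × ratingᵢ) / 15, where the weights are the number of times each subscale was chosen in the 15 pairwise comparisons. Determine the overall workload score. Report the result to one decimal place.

44.9

The tallies are the weights (they sum to 15).
Weighted sum = 0·24 + 4·46 + 5·61 + 1·48 + 2·44 + 3·16
            = 0 + 184 + 305 + 48 + 88 + 48 = 673.
Overall workload = 673 / 15 = 44.8667 ≈ 44.9.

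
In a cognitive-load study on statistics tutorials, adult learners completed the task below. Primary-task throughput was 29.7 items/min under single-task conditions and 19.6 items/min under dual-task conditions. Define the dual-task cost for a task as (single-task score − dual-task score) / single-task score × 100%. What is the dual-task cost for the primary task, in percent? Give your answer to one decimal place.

34.0

Cost = (29.7 − 19.6) / 29.7 × 100%
     = 10.1000 / 29.7 × 100% = 34.0067%.
≈ 34.0%.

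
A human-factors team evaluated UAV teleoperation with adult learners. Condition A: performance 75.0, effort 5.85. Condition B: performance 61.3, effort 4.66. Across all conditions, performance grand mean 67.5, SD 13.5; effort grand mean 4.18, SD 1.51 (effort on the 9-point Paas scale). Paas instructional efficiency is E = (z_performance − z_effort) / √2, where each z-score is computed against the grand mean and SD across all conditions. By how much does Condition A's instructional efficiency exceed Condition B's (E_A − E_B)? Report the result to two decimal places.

Condition A: z_P = (75.0 − 67.5)/13.5 = 0.5556; z_E = (5.85 − 4.18)/1.51 = 1.1060; E_A = (0.5556 − 1.1060)/√2 = -0.3892.
Condition B: z_P = (61.3 − 67.5)/13.5 = -0.4593; z_E = (4.66 − 4.18)/1.51 = 0.3179; E_B = (-0.4593 − 0.3179)/√2 = -0.5496.
E_A − E_B = -0.3892 − (-0.5496) = 0.1604 ≈ 0.16.

0.16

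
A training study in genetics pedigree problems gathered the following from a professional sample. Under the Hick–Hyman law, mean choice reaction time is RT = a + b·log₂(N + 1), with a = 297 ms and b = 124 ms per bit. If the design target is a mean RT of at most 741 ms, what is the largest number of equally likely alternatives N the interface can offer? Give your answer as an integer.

10

Set 297 + 124·log₂(N + 1) ≤ 741.
log₂(N + 1) ≤ (741 − 297) / 124 = 3.5806.
N + 1 ≤ 2^3.5806 = 11.9638.
N ≤ 10.9638, so the largest integer N is 10.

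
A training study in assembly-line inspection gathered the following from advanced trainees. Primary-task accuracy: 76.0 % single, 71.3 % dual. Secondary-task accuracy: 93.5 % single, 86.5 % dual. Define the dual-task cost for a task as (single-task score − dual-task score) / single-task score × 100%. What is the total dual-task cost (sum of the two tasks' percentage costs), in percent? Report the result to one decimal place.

Primary cost = (76.0 − 71.3) / 76.0 × 100% = 6.1842%.
Secondary cost = (93.5 − 86.5) / 93.5 × 100% = 7.4866%.
Total = 6.1842% + 7.4866% = 13.6708% ≈ 13.7%.

13.7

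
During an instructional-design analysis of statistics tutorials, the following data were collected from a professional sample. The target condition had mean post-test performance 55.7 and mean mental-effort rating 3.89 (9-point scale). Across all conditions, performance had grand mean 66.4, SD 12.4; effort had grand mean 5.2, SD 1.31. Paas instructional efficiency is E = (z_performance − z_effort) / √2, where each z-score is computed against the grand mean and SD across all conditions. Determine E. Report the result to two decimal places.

0.10

z_performance = (55.7 − 66.4) / 12.4 = -10.7000 / 12.4 = -0.8629.
z_effort = (3.89 − 5.2) / 1.31 = -1.3100 / 1.31 = -1.0000.
z_P − z_E = -0.8629 − (-1.0000) = 0.1371.
E = 0.1371 / √2 = 0.1371 / 1.41421 = 0.0969 ≈ 0.10.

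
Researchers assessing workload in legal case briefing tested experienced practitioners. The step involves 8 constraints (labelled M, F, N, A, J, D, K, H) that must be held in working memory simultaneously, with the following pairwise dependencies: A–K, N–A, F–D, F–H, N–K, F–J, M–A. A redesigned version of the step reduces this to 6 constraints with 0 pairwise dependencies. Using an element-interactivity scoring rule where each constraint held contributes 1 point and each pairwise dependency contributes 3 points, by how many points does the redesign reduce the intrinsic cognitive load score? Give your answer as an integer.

Original: 8 × 1 + 7 × 3 = 8 + 21 = 29.
Redesigned: 6 × 1 + 0 × 3 = 6 + 0 = 6.
Reduction = 29 − 6 = 23.

23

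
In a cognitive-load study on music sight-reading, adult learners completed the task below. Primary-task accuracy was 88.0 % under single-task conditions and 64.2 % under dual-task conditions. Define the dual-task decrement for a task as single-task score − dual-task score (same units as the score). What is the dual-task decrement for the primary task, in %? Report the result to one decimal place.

Decrement = 88.0 − 64.2 = 23.8000 % ≈ 23.8 %.

23.8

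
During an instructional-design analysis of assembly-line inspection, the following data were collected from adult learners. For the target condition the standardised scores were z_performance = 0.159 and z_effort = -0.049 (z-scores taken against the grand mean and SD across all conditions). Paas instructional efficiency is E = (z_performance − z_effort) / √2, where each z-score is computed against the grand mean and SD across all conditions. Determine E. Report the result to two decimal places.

z_P − z_E = 0.159 − (-0.049) = 0.2080.
E = 0.2080 / √2 = 0.2080 / 1.41421 = 0.1471 ≈ 0.15.

0.15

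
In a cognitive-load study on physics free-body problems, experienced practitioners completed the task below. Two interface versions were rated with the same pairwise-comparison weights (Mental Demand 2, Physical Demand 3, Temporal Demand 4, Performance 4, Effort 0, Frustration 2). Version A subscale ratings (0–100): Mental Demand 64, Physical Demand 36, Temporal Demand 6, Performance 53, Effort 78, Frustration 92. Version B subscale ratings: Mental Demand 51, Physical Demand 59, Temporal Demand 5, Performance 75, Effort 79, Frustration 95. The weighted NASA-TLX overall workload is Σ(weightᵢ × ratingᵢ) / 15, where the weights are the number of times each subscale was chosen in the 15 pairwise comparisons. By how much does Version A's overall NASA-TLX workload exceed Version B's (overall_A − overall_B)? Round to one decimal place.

Version A weighted sum = 2·64 + 3·36 + 4·6 + 4·53 + 0·78 + 2·92 = 128 + 108 + 24 + 212 + 0 + 184 = 656; overall_A = 656/15 = 43.7333.
Version B weighted sum = 2·51 + 3·59 + 4·5 + 4·75 + 0·79 + 2·95 = 102 + 177 + 20 + 300 + 0 + 190 = 789; overall_B = 789/15 = 52.6000.
Difference = 43.7333 − 52.6000 = -8.8667 ≈ -8.9.

-8.9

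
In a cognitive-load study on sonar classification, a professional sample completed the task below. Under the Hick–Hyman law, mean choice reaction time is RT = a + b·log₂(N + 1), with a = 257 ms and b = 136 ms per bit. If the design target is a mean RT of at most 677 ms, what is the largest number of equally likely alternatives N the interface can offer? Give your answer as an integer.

7

Set 257 + 136·log₂(N + 1) ≤ 677.
log₂(N + 1) ≤ (677 − 257) / 136 = 3.0882.
N + 1 ≤ 2^3.0882 = 8.5043.
N ≤ 7.5043, so the largest integer N is 7.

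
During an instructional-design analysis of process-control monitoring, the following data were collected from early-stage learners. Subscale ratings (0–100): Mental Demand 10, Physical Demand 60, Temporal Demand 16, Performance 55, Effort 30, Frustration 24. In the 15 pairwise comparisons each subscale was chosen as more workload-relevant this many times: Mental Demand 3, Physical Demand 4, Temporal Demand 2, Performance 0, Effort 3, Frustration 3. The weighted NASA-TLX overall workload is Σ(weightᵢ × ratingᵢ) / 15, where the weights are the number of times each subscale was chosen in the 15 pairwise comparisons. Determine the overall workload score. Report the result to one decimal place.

30.9

The tallies are the weights (they sum to 15).
Weighted sum = 3·10 + 4·60 + 2·16 + 0·55 + 3·30 + 3·24
            = 30 + 240 + 32 + 0 + 90 + 72 = 464.
Overall workload = 464 / 15 = 30.9333 ≈ 30.9.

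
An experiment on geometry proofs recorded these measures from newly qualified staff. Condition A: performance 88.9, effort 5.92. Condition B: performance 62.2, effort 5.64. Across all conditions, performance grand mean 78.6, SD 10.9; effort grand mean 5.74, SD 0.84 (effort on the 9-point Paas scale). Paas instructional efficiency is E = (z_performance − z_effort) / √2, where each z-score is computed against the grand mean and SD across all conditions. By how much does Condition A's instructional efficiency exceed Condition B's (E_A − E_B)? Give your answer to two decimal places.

Condition A: z_P = (88.9 − 78.6)/10.9 = 0.9450; z_E = (5.92 − 5.74)/0.84 = 0.2143; E_A = (0.9450 − 0.2143)/√2 = 0.5167.
Condition B: z_P = (62.2 − 78.6)/10.9 = -1.5046; z_E = (5.64 − 5.74)/0.84 = -0.1190; E_B = (-1.5046 − (-0.1190))/√2 = -0.9798.
E_A − E_B = 0.5167 − (-0.9798) = 1.4965 ≈ 1.50.

1.50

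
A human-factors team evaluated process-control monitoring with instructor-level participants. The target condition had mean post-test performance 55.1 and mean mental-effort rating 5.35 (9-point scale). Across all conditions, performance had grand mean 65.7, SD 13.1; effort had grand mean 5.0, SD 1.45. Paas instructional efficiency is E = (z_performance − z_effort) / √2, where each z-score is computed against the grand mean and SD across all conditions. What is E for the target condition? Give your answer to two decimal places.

z_performance = (55.1 − 65.7) / 13.1 = -10.6000 / 13.1 = -0.8092.
z_effort = (5.35 − 5.0) / 1.45 = 0.3500 / 1.45 = 0.2414.
z_P − z_E = -0.8092 − 0.2414 = -1.0506.
E = -1.0506 / √2 = -1.0506 / 1.41421 = -0.7429 ≈ -0.74.

-0.74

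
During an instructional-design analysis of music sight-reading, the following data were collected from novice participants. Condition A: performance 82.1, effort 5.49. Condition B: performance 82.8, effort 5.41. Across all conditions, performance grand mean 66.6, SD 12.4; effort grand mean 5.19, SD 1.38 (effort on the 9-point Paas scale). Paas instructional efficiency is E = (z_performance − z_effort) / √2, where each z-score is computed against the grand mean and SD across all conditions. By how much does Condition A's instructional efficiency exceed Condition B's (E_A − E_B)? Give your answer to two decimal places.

-0.08

Condition A: z_P = (82.1 − 66.6)/12.4 = 1.2500; z_E = (5.49 − 5.19)/1.38 = 0.2174; E_A = (1.2500 − 0.2174)/√2 = 0.7302.
Condition B: z_P = (82.8 − 66.6)/12.4 = 1.3065; z_E = (5.41 − 5.19)/1.38 = 0.1594; E_B = (1.3065 − 0.1594)/√2 = 0.8111.
E_A − E_B = 0.7302 − 0.8111 = -0.0809 ≈ -0.08.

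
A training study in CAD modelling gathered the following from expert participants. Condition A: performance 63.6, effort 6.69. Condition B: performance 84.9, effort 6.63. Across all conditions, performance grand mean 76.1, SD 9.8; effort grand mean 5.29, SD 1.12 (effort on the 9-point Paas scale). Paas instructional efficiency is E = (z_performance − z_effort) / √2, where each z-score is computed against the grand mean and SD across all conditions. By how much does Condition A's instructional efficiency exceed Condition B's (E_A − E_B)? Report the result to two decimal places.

-1.57

Condition A: z_P = (63.6 − 76.1)/9.8 = -1.2755; z_E = (6.69 − 5.29)/1.12 = 1.2500; E_A = (-1.2755 − 1.2500)/√2 = -1.7858.
Condition B: z_P = (84.9 − 76.1)/9.8 = 0.8980; z_E = (6.63 − 5.29)/1.12 = 1.1964; E_B = (0.8980 − 1.1964)/√2 = -0.2110.
E_A − E_B = -1.7858 − (-0.2110) = -1.5748 ≈ -1.57.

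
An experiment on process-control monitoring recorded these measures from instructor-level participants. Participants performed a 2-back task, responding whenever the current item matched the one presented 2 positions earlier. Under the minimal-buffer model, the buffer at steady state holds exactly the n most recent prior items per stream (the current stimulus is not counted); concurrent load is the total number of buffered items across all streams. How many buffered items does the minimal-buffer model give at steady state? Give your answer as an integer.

2

The buffer holds the 2 most recent prior items.
Steady-state concurrent load = 2 items.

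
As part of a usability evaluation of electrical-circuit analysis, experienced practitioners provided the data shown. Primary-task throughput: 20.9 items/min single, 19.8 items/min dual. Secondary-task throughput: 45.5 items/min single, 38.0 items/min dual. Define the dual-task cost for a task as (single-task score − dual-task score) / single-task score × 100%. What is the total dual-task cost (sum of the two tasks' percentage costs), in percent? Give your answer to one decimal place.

21.7

Primary cost = (20.9 − 19.8) / 20.9 × 100% = 5.2632%.
Secondary cost = (45.5 − 38.0) / 45.5 × 100% = 16.4835%.
Total = 5.2632% + 16.4835% = 21.7467% ≈ 21.7%.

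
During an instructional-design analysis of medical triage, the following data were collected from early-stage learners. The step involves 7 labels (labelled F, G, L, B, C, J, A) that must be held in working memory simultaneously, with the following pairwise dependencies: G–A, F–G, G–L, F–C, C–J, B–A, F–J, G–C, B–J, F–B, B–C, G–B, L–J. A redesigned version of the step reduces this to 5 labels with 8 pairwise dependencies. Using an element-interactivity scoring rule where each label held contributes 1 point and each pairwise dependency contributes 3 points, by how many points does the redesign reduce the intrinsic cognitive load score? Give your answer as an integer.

Original: 7 × 1 + 13 × 3 = 7 + 39 = 46.
Redesigned: 5 × 1 + 8 × 3 = 5 + 24 = 29.
Reduction = 46 − 29 = 17.

17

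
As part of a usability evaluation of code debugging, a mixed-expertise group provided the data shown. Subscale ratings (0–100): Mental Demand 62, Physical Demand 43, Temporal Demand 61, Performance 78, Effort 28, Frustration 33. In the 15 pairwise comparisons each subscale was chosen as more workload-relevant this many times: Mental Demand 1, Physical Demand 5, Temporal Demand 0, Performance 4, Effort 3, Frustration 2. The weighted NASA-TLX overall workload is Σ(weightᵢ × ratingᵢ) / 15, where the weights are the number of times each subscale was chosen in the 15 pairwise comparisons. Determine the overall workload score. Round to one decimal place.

49.3

The tallies are the weights (they sum to 15).
Weighted sum = 1·62 + 5·43 + 0·61 + 4·78 + 3·28 + 2·33
            = 62 + 215 + 0 + 312 + 84 + 66 = 739.
Overall workload = 739 / 15 = 49.2667 ≈ 49.3.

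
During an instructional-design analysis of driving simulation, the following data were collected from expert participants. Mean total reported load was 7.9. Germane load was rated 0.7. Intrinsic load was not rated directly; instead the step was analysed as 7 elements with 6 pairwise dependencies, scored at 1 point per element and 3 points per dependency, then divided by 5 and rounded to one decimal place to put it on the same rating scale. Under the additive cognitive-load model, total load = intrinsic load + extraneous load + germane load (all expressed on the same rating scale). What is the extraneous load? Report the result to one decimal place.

2.2

Intrinsic (element-interactivity): (7 × 1 + 6 × 3) / 5 = 25 / 5 = 5.0000 → 5.0.
extraneous load = total − intrinsic − germane
             = 7.9 − 5.0 − 0.7 = 2.2.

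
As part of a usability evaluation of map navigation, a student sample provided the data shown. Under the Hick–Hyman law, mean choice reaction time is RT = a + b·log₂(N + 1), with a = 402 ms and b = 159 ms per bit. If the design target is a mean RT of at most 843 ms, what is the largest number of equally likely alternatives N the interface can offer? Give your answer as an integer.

Set 402 + 159·log₂(N + 1) ≤ 843.
log₂(N + 1) ≤ (843 − 402) / 159 = 2.7736.
N + 1 ≤ 2^2.7736 = 6.8381.
N ≤ 5.8381, so the largest integer N is 5.

5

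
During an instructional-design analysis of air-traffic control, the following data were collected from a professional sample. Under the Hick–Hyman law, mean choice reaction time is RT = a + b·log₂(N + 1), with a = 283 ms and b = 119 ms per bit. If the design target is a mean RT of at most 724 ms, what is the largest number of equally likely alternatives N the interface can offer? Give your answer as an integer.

Set 283 + 119·log₂(N + 1) ≤ 724.
log₂(N + 1) ≤ (724 − 283) / 119 = 3.7059.
N + 1 ≤ 2^3.7059 = 13.0493.
N ≤ 12.0493, so the largest integer N is 12.

12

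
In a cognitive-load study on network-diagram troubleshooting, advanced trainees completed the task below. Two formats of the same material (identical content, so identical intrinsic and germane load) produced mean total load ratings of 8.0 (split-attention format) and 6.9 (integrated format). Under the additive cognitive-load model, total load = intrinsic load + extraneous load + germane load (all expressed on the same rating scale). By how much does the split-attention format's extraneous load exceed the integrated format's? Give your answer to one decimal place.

Intrinsic and germane load are equal across formats, so the difference in total load equals the difference in extraneous load.
Extraneous-load difference = 8.0 − 6.9 = 1.1.

1.1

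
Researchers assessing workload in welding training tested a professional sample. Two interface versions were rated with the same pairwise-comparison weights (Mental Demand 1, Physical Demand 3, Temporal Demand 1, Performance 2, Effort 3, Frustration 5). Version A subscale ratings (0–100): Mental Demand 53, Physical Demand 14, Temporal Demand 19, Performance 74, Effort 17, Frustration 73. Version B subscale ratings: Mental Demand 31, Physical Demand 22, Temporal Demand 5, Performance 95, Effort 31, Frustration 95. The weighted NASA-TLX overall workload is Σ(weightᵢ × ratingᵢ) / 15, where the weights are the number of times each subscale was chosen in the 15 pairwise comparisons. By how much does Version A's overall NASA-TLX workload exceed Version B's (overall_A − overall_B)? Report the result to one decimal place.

Version A weighted sum = 1·53 + 3·14 + 1·19 + 2·74 + 3·17 + 5·73 = 53 + 42 + 19 + 148 + 51 + 365 = 678; overall_A = 678/15 = 45.2000.
Version B weighted sum = 1·31 + 3·22 + 1·5 + 2·95 + 3·31 + 5·95 = 31 + 66 + 5 + 190 + 93 + 475 = 860; overall_B = 860/15 = 57.3333.
Difference = 45.2000 − 57.3333 = -12.1333 ≈ -12.1.

-12.1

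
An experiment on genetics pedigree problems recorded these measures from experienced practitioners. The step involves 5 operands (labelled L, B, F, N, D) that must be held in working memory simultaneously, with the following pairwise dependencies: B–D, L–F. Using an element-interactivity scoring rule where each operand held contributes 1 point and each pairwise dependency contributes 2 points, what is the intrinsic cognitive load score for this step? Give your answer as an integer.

Count of operands held simultaneously: 5.
Count of pairwise dependencies listed: 2.
Element contribution: 5 × 1 = 5.
Interaction contribution: 2 × 2 = 4.
Intrinsic load = 5 + 4 = 9.

9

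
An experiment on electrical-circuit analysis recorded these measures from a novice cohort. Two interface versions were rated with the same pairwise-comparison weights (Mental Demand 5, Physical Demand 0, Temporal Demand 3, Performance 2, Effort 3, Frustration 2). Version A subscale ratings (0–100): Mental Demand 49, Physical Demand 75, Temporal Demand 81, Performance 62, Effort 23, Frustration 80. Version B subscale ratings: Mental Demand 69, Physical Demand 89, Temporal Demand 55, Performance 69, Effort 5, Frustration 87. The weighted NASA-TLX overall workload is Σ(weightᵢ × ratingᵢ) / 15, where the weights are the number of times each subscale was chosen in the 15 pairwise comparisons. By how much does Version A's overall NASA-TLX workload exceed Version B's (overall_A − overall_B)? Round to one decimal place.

0.3

Version A weighted sum = 5·49 + 0·75 + 3·81 + 2·62 + 3·23 + 2·80 = 245 + 0 + 243 + 124 + 69 + 160 = 841; overall_A = 841/15 = 56.0667.
Version B weighted sum = 5·69 + 0·89 + 3·55 + 2·69 + 3·5 + 2·87 = 345 + 0 + 165 + 138 + 15 + 174 = 837; overall_B = 837/15 = 55.8000.
Difference = 56.0667 − 55.8000 = 0.2667 ≈ 0.3.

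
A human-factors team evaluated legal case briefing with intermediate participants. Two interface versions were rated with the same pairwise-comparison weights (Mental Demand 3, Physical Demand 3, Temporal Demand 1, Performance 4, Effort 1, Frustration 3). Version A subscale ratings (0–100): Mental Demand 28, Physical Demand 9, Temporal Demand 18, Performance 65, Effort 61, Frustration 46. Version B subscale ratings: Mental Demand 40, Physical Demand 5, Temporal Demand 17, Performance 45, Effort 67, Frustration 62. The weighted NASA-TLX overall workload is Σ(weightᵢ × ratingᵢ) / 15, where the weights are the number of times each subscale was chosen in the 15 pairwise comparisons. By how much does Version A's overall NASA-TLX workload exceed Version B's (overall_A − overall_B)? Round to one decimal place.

Version A weighted sum = 3·28 + 3·9 + 1·18 + 4·65 + 1·61 + 3·46 = 84 + 27 + 18 + 260 + 61 + 138 = 588; overall_A = 588/15 = 39.2000.
Version B weighted sum = 3·40 + 3·5 + 1·17 + 4·45 + 1·67 + 3·62 = 120 + 15 + 17 + 180 + 67 + 186 = 585; overall_B = 585/15 = 39.0000.
Difference = 39.2000 − 39.0000 = 0.2000 ≈ 0.2.

0.2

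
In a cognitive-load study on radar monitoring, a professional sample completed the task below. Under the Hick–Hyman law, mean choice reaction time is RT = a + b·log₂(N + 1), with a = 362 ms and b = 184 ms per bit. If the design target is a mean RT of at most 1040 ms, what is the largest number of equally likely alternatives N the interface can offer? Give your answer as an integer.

11

Set 362 + 184·log₂(N + 1) ≤ 1040.
log₂(N + 1) ≤ (1040 − 362) / 184 = 3.6848.
N + 1 ≤ 2^3.6848 = 12.8598.
N ≤ 11.8598, so the largest integer N is 11.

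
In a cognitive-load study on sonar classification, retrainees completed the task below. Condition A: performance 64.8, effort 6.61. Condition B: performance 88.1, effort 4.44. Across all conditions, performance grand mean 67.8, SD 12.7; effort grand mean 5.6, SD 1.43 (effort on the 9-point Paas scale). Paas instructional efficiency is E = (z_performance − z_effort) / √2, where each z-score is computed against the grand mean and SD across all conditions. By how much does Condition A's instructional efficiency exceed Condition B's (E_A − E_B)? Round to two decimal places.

-2.37

Condition A: z_P = (64.8 − 67.8)/12.7 = -0.2362; z_E = (6.61 − 5.6)/1.43 = 0.7063; E_A = (-0.2362 − 0.7063)/√2 = -0.6664.
Condition B: z_P = (88.1 − 67.8)/12.7 = 1.5984; z_E = (4.44 − 5.6)/1.43 = -0.8112; E_B = (1.5984 − (-0.8112))/√2 = 1.7038.
E_A − E_B = -0.6664 − 1.7038 = -2.3702 ≈ -2.37.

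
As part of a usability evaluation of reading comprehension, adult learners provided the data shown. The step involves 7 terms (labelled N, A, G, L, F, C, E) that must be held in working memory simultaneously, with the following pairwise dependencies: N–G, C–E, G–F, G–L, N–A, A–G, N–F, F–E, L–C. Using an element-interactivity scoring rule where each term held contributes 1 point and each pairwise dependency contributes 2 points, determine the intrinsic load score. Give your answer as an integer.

25

Count of terms held simultaneously: 7.
Count of pairwise dependencies listed: 9.
Element contribution: 7 × 1 = 7.
Interaction contribution: 9 × 2 = 18.
Intrinsic load = 7 + 18 = 25.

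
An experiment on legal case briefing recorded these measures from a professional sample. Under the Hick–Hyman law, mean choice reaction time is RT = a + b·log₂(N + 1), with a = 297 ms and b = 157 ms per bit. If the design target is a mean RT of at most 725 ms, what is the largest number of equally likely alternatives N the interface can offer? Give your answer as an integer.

Set 297 + 157·log₂(N + 1) ≤ 725.
log₂(N + 1) ≤ (725 − 297) / 157 = 2.7261.
N + 1 ≤ 2^2.7261 = 6.6166.
N ≤ 5.6166, so the largest integer N is 5.

5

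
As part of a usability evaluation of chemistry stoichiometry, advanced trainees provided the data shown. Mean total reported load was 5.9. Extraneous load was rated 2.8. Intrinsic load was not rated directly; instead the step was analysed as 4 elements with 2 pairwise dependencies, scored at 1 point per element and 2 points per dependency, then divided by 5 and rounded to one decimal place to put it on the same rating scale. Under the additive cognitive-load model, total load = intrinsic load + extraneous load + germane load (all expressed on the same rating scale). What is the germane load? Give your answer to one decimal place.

1.5

Intrinsic (element-interactivity): (4 × 1 + 2 × 2) / 5 = 8 / 5 = 1.6000 → 1.6.
germane load = total − intrinsic − extraneous
             = 5.9 − 1.6 − 2.8 = 1.5.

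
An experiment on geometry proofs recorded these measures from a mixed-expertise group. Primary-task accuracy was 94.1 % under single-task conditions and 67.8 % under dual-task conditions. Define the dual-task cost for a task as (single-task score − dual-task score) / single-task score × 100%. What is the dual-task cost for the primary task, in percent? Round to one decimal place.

Cost = (94.1 − 67.8) / 94.1 × 100%
     = 26.3000 / 94.1 × 100% = 27.9490%.
≈ 27.9%.

27.9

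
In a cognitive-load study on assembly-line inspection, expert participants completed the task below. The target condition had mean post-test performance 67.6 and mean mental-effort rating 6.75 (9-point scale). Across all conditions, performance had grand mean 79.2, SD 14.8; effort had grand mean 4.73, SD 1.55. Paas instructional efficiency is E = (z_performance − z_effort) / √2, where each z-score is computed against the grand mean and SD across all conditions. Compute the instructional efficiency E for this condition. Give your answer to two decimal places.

z_performance = (67.6 − 79.2) / 14.8 = -11.6000 / 14.8 = -0.7838.
z_effort = (6.75 − 4.73) / 1.55 = 2.0200 / 1.55 = 1.3032.
z_P − z_E = -0.7838 − 1.3032 = -2.0870.
E = -2.0870 / √2 = -2.0870 / 1.41421 = -1.4757 ≈ -1.48.

-1.48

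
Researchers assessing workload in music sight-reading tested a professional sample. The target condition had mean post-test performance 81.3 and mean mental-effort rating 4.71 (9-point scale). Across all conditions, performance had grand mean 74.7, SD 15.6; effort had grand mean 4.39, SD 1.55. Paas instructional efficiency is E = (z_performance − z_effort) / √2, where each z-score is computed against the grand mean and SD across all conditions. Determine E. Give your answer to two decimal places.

0.15

z_performance = (81.3 − 74.7) / 15.6 = 6.6000 / 15.6 = 0.4231.
z_effort = (4.71 − 4.39) / 1.55 = 0.3200 / 1.55 = 0.2065.
z_P − z_E = 0.4231 − 0.2065 = 0.2166.
E = 0.2166 / √2 = 0.2166 / 1.41421 = 0.1532 ≈ 0.15.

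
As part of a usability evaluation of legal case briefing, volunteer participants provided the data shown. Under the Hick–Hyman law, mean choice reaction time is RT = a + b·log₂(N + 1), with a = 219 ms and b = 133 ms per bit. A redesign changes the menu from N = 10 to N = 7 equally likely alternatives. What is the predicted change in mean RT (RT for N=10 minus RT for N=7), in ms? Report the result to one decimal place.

RT(10) = 219 + 133·log₂(11) = 219 + 133·3.4594 = 679.1002 ms.
RT(7) = 219 + 133·log₂(8) = 219 + 133·3.0000 = 618.0000 ms.
Difference = 679.1002 − 618.0000 = 61.1002 ≈ 61.1 ms.

61.1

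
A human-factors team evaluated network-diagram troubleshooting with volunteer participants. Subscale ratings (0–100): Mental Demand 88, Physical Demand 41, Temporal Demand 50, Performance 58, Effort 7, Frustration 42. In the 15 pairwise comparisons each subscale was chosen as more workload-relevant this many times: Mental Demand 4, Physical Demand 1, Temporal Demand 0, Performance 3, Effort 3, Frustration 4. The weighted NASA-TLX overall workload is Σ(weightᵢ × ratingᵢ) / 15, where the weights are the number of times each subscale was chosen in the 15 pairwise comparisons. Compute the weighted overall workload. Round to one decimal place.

The tallies are the weights (they sum to 15).
Weighted sum = 4·88 + 1·41 + 0·50 + 3·58 + 3·7 + 4·42
            = 352 + 41 + 0 + 174 + 21 + 168 = 756.
Overall workload = 756 / 15 = 50.4000 ≈ 50.4.

50.4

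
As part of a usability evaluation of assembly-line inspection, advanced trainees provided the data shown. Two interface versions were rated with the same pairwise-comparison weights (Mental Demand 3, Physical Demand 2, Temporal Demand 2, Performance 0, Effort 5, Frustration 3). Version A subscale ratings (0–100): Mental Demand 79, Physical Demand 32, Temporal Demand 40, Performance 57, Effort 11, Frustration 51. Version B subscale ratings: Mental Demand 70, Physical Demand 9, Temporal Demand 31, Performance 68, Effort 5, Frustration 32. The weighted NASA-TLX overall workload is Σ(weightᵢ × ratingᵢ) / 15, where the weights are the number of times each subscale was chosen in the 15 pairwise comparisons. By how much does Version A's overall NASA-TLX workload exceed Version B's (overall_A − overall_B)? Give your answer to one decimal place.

Version A weighted sum = 3·79 + 2·32 + 2·40 + 0·57 + 5·11 + 3·51 = 237 + 64 + 80 + 0 + 55 + 153 = 589; overall_A = 589/15 = 39.2667.
Version B weighted sum = 3·70 + 2·9 + 2·31 + 0·68 + 5·5 + 3·32 = 210 + 18 + 62 + 0 + 25 + 96 = 411; overall_B = 411/15 = 27.4000.
Difference = 39.2667 − 27.4000 = 11.8667 ≈ 11.9.

11.9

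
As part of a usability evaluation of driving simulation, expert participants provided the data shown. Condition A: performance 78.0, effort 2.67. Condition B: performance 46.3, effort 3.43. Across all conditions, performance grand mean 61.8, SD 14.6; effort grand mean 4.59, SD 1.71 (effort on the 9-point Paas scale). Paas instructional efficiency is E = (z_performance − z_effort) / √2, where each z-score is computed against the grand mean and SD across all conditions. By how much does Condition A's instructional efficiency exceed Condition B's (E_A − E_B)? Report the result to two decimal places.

1.85

Condition A: z_P = (78.0 − 61.8)/14.6 = 1.1096; z_E = (2.67 − 4.59)/1.71 = -1.1228; E_A = (1.1096 − (-1.1228))/√2 = 1.5785.
Condition B: z_P = (46.3 − 61.8)/14.6 = -1.0616; z_E = (3.43 − 4.59)/1.71 = -0.6784; E_B = (-1.0616 − (-0.6784))/√2 = -0.2710.
E_A − E_B = 1.5785 − (-0.2710) = 1.8495 ≈ 1.85.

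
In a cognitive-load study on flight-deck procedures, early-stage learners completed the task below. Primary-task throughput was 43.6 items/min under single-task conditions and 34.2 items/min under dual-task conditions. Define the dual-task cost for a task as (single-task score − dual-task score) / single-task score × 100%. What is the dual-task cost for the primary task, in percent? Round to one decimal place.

Cost = (43.6 − 34.2) / 43.6 × 100%
     = 9.4000 / 43.6 × 100% = 21.5596%.
≈ 21.6%.

21.6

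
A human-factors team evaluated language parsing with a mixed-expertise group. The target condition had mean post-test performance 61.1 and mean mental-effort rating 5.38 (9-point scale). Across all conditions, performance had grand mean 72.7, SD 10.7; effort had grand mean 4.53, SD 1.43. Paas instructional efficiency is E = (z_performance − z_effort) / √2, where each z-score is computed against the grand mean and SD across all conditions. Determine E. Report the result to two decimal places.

-1.19

z_performance = (61.1 − 72.7) / 10.7 = -11.6000 / 10.7 = -1.0841.
z_effort = (5.38 − 4.53) / 1.43 = 0.8500 / 1.43 = 0.5944.
z_P − z_E = -1.0841 − 0.5944 = -1.6785.
E = -1.6785 / √2 = -1.6785 / 1.41421 = -1.1869 ≈ -1.19.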